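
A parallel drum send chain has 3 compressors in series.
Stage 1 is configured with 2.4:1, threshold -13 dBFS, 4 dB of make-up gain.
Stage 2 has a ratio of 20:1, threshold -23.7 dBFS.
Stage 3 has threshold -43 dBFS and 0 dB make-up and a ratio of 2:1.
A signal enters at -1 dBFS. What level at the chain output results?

Stage 1: -1 dBFS is 12 dB over -13 dBFS; at 2.4:1 that becomes 5 dB over, giving -8 dBFS; +4 dB make-up → -4 dBFS.
Stage 2: overshoot 19.7 dB → 19.7/20 = 0.985 dB → -22.715 dBFS.
Stage 3: -22.715 dBFS is 20.285 dB over -43 dBFS; at 2:1 that becomes 10.1425 dB over, giving -32.8575 dBFS.

-32.8575 dBFS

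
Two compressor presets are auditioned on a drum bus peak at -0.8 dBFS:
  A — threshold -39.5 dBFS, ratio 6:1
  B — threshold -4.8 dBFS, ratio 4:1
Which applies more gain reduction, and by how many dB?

A: 38.7 dB over, compressed to 6.45 dB over, so 32.25 dB of GR.
B: 4 dB over, compressed to 1 dB over, so 3 dB of GR.
A applies 29.25 dB more gain reduction.

A, by 29.25 dB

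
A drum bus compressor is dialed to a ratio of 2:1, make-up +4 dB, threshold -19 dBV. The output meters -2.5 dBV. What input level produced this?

Before make-up, the level was -2.5 − 4 = -6.5 dBV.
Post-compression overshoot = -6.5 − (-19) = 12.5 dB.
Undo the ratio: input overshoot = 12.5 × 2 = 25 dB, giving input = 6 dBV.

6 dBV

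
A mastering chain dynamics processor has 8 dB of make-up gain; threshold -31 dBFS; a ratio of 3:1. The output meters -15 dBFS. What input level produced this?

Before make-up, the level was -15 − 8 = -23 dBFS.
The compressed level sits -23 − (-31) = 8 dB over threshold.
Undo the ratio: input overshoot = 8 × 3 = 24 dB, giving input = -7 dBFS.

-7 dBFS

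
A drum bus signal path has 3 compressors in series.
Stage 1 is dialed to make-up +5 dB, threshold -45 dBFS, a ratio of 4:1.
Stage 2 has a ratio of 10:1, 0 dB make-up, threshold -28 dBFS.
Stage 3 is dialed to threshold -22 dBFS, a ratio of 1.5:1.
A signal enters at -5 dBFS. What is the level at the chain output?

-30 dBFS

Stage 1: -5 dBFS is 40 dB over -45 dBFS; at 4:1 that becomes 10 dB over, giving -35 dBFS; +5 dB make-up → -30 dBFS.
Stage 2: -30 dBFS ≤ -28 dBFS, so stage 2 doesn't engage; output -30 dBFS.
Stage 3: below threshold (-30 ≤ -22); passes unchanged; output -30 dBFS.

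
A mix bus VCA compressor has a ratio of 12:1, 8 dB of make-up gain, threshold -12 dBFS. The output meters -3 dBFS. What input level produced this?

Before make-up, the level was -3 − 8 = -11 dBFS.
The compressed level sits -11 − (-12) = 1 dB over threshold.
Input overshoot = R × output overshoot = 12 dB → input = -12 + 12 = 0 dBFS.

0 dBFS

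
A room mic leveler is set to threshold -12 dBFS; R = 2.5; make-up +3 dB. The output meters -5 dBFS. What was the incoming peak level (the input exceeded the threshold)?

-2 dBFS

Remove make-up: -5 − 3 = -8 dBFS.
Post-compression overshoot = -8 − (-12) = 4 dB.
Undo the ratio: input overshoot = 4 × 2.5 = 10 dB, giving input = -2 dBFS.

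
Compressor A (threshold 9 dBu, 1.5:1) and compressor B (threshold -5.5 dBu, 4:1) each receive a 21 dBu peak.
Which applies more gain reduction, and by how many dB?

A: GR = 12 − 12/1.5 = 4 dB.
B: GR = 26.5 − 26.5/4 = 19.875 dB.
Difference: 15.875 dB in favour of B.

B, by 15.875 dB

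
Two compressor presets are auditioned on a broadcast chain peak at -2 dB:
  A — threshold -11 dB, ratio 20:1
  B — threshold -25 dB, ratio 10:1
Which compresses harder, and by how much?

B, by 12.15 dB

A: GR = 9 − 9/20 = 8.55 dB.
B: GR = 23 − 23/10 = 20.7 dB.
B applies 12.15 dB more gain reduction.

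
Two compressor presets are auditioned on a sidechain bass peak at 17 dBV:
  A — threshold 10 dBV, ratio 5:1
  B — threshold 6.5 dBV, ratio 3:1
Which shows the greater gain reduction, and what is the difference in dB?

B, by 1.4 dB

A: overshoot 7 dB → output overshoot 1.4 dB → GR 5.6 dB.
B: overshoot 10.5 dB → output overshoot 3.5 dB → GR 7 dB.
B applies 1.4 dB more gain reduction.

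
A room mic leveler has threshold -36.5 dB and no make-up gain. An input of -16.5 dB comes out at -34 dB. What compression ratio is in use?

8:1

Input overshoot = -16.5 − (-36.5) = 20 dB; output overshoot = -34 − (-36.5) = 2.5 dB.
Ratio = 20 / 2.5 = 8.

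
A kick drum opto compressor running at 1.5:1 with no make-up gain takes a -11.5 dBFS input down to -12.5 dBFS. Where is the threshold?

-14.5 dBFS

Input is 3 dB above T (since output overshoot × R = input overshoot: (-12.5 − T)·1.5 = -11.5 − T gives T = -14.5 dBFS).
Check: -14.5 + (-11.5 − (-14.5))/1.5 = -14.5 + 2 = -12.5 dBFS. ✓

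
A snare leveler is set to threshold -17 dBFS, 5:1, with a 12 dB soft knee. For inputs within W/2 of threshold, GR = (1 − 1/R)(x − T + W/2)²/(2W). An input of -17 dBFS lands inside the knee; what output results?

x − T + W/2 = -17 − (-17) + 6 = 6.
GR = (1 − 1/5) × 6² / 24 = 0.8 × 36 / 24 = 1.2 dB.
Output = -17 − 1.2 = -18.2 dBFS.

-18.2 dBFS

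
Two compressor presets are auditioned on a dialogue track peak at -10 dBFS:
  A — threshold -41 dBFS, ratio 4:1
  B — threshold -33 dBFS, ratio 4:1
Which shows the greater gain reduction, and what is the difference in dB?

A: GR = 31 − 31/4 = 23.25 dB.
B: GR = 23 − 23/4 = 17.25 dB.
Difference: 6 dB in favour of A.

A, by 6 dB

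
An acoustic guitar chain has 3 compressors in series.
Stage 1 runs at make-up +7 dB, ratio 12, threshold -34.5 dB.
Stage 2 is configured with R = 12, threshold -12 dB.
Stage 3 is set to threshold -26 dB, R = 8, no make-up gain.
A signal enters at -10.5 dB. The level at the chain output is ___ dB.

Stage 1: overshoot 24 dB → 24/12 = 2 dB → -32.5 dB; +7 dB make-up → -25.5 dB.
Stage 2: -25.5 dB is at or below the -12 dB threshold — no compression; output -25.5 dB.
Stage 3: 0.5 dB above -26 dB, reduced 8:1 to 0.0625 dB above → -25.9375 dB.

-25.9375 dB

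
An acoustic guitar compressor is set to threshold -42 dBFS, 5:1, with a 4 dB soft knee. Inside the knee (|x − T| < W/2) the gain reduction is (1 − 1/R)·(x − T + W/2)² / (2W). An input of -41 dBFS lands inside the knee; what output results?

-41.9 dBFS

x − T + W/2 = -41 − (-42) + 2 = 3.
GR = (1 − 1/5) × 3² / 8 = 0.8 × 9 / 8 = 0.9 dB.
Output = -41 − 0.9 = -41.9 dBFS.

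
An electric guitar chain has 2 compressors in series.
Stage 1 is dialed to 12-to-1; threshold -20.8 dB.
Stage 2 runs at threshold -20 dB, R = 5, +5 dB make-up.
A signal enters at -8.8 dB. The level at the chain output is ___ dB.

Stage 1: 12 dB above -20.8 dB, reduced 12:1 to 1 dB above → -19.8 dB.
Stage 2: -19.8 dB is 0.2 dB over -20 dB; at 5:1 that becomes 0.04 dB over, giving -19.96 dB; +5 dB make-up → -14.96 dB.

-14.96 dB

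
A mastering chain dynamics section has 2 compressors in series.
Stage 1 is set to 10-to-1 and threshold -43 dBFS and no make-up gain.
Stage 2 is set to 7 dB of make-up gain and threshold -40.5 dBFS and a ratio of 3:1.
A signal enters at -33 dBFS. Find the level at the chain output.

-35 dBFS

Stage 1: -33 dBFS is 10 dB over -43 dBFS; at 10:1 that becomes 1 dB over, giving -42 dBFS.
Stage 2: -42 dBFS is at or below the -40.5 dBFS threshold — no compression; make-up brings it to -35 dBFS.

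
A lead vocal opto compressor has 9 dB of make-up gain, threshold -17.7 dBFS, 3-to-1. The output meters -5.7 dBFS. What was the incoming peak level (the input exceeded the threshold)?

Remove make-up: -5.7 − 9 = -14.7 dBFS.
That's 3 dB above the -17.7 dBFS threshold.
Undo the ratio: input overshoot = 3 × 3 = 9 dB, giving input = -8.7 dBFS.

-8.7 dBFS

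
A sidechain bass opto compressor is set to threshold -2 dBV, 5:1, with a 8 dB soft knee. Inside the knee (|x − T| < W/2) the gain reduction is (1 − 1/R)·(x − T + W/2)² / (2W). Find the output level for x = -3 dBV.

-3.45 dBV

x − T + W/2 = -3 − (-2) + 4 = 3.
GR = (1 − 1/5) × 3² / 16 = 0.8 × 9 / 16 = 0.45 dB.
Output = -3 − 0.45 = -3.45 dBV.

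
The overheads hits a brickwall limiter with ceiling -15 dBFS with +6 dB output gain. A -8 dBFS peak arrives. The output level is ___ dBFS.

The limiter clamps the peak to its -15 dBFS ceiling.
Output gain then adds 6 dB: -15 + 6 = -9 dBFS.

-9 dBFS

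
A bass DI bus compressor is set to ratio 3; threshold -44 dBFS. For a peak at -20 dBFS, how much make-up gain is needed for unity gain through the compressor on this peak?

Overshoot 24 dB → 24/3 = 8 dB after compression, so the compressed level is -44 + 8 = -36 dBFS.
Make-up = target − compressed = -20 − (-36) = 16 dB.

16 dB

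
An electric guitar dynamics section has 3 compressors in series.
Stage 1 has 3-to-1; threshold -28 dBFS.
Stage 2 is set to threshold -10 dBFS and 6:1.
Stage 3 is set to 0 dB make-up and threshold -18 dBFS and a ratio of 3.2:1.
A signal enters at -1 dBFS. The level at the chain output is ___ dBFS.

Stage 1: overshoot 27 dB → 27/3 = 9 dB → -19 dBFS.
Stage 2: below threshold (-19 ≤ -10); passes unchanged; output -19 dBFS.
Stage 3: -19 dBFS ≤ -18 dBFS, so stage 3 doesn't engage; output -19 dBFS.

-19 dBFS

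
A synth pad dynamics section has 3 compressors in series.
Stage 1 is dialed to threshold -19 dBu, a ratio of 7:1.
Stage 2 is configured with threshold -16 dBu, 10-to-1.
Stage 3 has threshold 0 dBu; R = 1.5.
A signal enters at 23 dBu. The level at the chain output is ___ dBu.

-15.7 dBu

Stage 1: 23 dBu is 42 dB over -19 dBu; at 7:1 that becomes 6 dB over, giving -13 dBu.
Stage 2: 3 dB above -16 dBu, reduced 10:1 to 0.3 dB above → -15.7 dBu.
Stage 3: -15.7 dBu is at or below the 0 dBu threshold — no compression; output -15.7 dBu.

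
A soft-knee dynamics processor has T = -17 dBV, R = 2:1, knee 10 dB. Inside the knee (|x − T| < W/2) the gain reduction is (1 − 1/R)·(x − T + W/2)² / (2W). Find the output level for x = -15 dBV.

x − T + W/2 = -15 − (-17) + 5 = 7.
GR = (1 − 1/2) × 7² / 20 = 0.5 × 49 / 20 = 1.225 dB.
Output = -15 − 1.225 = -16.225 dBV.

-16.225 dBV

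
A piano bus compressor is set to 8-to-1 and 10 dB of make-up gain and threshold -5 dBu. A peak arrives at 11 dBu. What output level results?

The input is 16 dB above the -5 dBu threshold.
At 8:1 the overshoot is divided by 8, leaving 2 dB above threshold.
So the level is -5 + 2 = -3 dBu; make-up adds 10 dB, giving 7 dBu.

7 dBu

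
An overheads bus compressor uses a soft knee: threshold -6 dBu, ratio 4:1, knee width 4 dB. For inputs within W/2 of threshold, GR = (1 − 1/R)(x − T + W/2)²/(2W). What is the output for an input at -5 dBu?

x − T + W/2 = -5 − (-6) + 2 = 3.
GR = (1 − 1/4) × 3² / 8 = 0.75 × 9 / 8 = 0.84375 dB.
Output = -5 − 0.84375 = -5.84375 dBu.

-5.84375 dBu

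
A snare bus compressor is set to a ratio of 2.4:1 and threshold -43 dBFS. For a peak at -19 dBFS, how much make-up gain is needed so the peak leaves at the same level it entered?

Overshoot 24 dB → 24/2.4 = 10 dB after compression, so the compressed level is -43 + 10 = -33 dBFS.
Make-up = target − compressed = -19 − (-33) = 14 dB.

14 dB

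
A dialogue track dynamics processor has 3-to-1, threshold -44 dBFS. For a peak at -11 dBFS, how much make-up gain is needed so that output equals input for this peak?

Overshoot 33 dB → 33/3 = 11 dB after compression, so the compressed level is -44 + 11 = -33 dBFS.
Make-up = target − compressed = -11 − (-33) = 22 dB.

22 dB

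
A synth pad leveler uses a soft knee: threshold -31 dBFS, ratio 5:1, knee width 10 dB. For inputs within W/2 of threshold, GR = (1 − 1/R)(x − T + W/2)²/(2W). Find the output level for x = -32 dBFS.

-32.64 dBFS

x − T + W/2 = -32 − (-31) + 5 = 4.
GR = (1 − 1/5) × 4² / 20 = 0.8 × 16 / 20 = 0.64 dB.
Output = -32 − 0.64 = -32.64 dBFS.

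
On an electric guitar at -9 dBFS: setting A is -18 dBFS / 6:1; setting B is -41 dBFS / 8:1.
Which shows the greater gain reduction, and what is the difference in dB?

A: overshoot 9 dB → output overshoot 1.5 dB → GR 7.5 dB.
B: overshoot 32 dB → output overshoot 4 dB → GR 28 dB.
B reduces 20.5 dB more.

B, by 20.5 dB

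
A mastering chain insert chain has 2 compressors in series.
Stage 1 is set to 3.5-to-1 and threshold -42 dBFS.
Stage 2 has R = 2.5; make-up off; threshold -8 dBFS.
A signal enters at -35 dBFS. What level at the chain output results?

-40 dBFS

Stage 1: 7 dB above -42 dBFS, reduced 3.5:1 to 2 dB above → -40 dBFS.
Stage 2: -40 dBFS ≤ -8 dBFS, so stage 2 doesn't engage; output -40 dBFS.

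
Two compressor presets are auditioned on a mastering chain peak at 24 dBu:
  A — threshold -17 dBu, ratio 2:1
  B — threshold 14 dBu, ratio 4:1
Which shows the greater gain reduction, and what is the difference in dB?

A, by 13 dB

A: overshoot 41 dB → output overshoot 20.5 dB → GR 20.5 dB.
B: overshoot 10 dB → output overshoot 2.5 dB → GR 7.5 dB.
Difference: 13 dB in favour of A.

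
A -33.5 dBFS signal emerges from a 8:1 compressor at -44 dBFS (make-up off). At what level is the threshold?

-45.5 dBFS

Input is 12 dB above T (since output overshoot × R = input overshoot: (-44 − T)·8 = -33.5 − T gives T = -45.5 dBFS).
Check: -45.5 + (-33.5 − (-45.5))/8 = -45.5 + 1.5 = -44 dBFS. ✓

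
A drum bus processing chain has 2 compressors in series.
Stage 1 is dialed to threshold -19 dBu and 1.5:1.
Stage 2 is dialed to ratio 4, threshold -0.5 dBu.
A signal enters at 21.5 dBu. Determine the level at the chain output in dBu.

1.625 dBu

Stage 1: 40.5 dB above -19 dBu, reduced 1.5:1 to 27 dB above → 8 dBu.
Stage 2: 8.5 dB above -0.5 dBu, reduced 4:1 to 2.125 dB above → 1.625 dBu.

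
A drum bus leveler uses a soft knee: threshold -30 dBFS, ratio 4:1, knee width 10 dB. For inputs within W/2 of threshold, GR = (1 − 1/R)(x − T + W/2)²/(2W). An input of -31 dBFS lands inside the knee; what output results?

x − T + W/2 = -31 − (-30) + 5 = 4.
GR = (1 − 1/4) × 4² / 20 = 0.75 × 16 / 20 = 0.6 dB.
Output = -31 − 0.6 = -31.6 dBFS.

-31.6 dBFS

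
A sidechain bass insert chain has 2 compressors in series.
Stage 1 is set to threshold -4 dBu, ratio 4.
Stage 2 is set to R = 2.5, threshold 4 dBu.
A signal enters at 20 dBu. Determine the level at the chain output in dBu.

2 dBu

Stage 1: 24 dB above -4 dBu, reduced 4:1 to 6 dB above → 2 dBu.
Stage 2: 2 dBu ≤ 4 dBu, so stage 2 doesn't engage; output 2 dBu.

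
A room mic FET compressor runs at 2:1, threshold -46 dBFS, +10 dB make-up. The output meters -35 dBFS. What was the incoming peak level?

Before make-up, the level was -35 − 10 = -45 dBFS.
That's 1 dB above the -46 dBFS threshold.
Input overshoot = R × output overshoot = 2 dB → input = -46 + 2 = -44 dBFS.

-44 dBFS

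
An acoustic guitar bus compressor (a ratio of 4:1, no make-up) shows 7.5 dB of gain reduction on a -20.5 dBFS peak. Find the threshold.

Let T be the threshold. Output overshoot = (input overshoot)/R, so -28 − T = (-20.5 − T)/4.
4·(-28 − T) = -20.5 − T → 3·T = -112 − (-20.5) = -91.5.
T = -91.5/3 = -30.5 dBFS.

-30.5 dBFS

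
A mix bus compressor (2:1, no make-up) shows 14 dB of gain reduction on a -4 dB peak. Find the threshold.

Gain reduction = -4 − (-18) = 14 dB; output overshoot = GR / (R − 1) = 14 / 1 = 14 dB.
Threshold = output − output overshoot = -18 − 14 = -32 dB.

-32 dB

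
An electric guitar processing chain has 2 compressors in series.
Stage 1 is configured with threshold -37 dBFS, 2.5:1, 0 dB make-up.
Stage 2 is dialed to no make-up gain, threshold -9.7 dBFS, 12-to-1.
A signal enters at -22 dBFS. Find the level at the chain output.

-31 dBFS

Stage 1: 15 dB above -37 dBFS, reduced 2.5:1 to 6 dB above → -31 dBFS.
Stage 2: -31 dBFS is at or below the -9.7 dBFS threshold — no compression; output -31 dBFS.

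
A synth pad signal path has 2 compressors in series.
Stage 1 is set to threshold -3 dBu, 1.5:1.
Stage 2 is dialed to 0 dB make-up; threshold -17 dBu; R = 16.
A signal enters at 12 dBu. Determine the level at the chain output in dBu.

Stage 1: 15 dB above -3 dBu, reduced 1.5:1 to 10 dB above → 7 dBu.
Stage 2: 24 dB above -17 dBu, reduced 16:1 to 1.5 dB above → -15.5 dBu.

-15.5 dBu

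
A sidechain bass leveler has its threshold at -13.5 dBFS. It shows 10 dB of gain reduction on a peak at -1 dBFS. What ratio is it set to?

Input overshoot = -1 − (-13.5) = 12.5 dB.
Output overshoot = 12.5 − 10 = 2.5 dB.
Ratio = input overshoot / output overshoot = 12.5 / 2.5 = 5.

5:1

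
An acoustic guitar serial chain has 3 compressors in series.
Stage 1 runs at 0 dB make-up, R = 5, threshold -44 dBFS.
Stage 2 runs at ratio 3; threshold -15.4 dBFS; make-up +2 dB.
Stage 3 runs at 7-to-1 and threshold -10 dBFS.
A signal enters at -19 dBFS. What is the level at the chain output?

Stage 1: overshoot 25 dB → 25/5 = 5 dB → -39 dBFS.
Stage 2: below threshold (-39 ≤ -15.4); passes unchanged; make-up brings it to -37 dBFS.
Stage 3: -37 dBFS is at or below the -10 dBFS threshold — no compression; output -37 dBFS.

-37 dBFS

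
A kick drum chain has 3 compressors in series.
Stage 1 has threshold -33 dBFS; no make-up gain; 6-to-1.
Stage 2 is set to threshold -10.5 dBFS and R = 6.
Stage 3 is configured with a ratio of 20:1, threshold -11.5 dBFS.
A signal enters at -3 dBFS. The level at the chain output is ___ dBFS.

Stage 1: -3 dBFS is 30 dB over -33 dBFS; at 6:1 that becomes 5 dB over, giving -28 dBFS.
Stage 2: -28 dBFS is at or below the -10.5 dBFS threshold — no compression; output -28 dBFS.
Stage 3: -28 dBFS ≤ -11.5 dBFS, so stage 3 doesn't engage; output -28 dBFS.

-28 dBFS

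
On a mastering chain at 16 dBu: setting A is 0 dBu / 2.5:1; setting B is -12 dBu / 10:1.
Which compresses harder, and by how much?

B, by 15.6 dB

A: 16 dB over, compressed to 6.4 dB over, so 9.6 dB of GR.
B: 28 dB over, compressed to 2.8 dB over, so 25.2 dB of GR.
B reduces 15.6 dB more.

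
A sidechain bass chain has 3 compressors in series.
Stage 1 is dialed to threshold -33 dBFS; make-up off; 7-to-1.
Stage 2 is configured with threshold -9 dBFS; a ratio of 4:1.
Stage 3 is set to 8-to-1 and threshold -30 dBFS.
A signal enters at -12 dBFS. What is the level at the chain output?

Stage 1: 21 dB above -33 dBFS, reduced 7:1 to 3 dB above → -30 dBFS.
Stage 2: below threshold (-30 ≤ -9); passes unchanged; output -30 dBFS.
Stage 3: -30 dBFS is at or below the -30 dBFS threshold — no compression; output -30 dBFS.

-30 dBFS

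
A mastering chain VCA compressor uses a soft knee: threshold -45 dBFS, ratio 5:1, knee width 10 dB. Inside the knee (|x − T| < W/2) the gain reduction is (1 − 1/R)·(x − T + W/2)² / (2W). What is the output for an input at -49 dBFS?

-49.04 dBFS

x − T + W/2 = -49 − (-45) + 5 = 1.
GR = (1 − 1/5) × 1² / 20 = 0.8 × 1 / 20 = 0.04 dB.
Output = -49 − 0.04 = -49.04 dBFS.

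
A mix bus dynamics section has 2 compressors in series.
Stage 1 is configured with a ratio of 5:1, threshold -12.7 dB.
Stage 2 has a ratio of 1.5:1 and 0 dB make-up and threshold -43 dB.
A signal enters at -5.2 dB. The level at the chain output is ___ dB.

Stage 1: overshoot 7.5 dB → 7.5/5 = 1.5 dB → -11.2 dB.
Stage 2: overshoot 31.8 dB → 31.8/1.5 = 21.2 dB → -21.8 dB.

-21.8 dB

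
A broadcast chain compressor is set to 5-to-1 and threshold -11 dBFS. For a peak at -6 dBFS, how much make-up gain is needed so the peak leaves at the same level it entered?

Overshoot 5 dB → 5/5 = 1 dB after compression, so the compressed level is -11 + 1 = -10 dBFS.
Make-up = target − compressed = -6 − (-10) = 4 dB.

4 dB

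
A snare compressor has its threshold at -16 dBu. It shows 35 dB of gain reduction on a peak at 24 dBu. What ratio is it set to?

8:1

Input overshoot = 24 − (-16) = 40 dB.
Output overshoot = 40 − 35 = 5 dB.
Ratio = input overshoot / output overshoot = 40 / 5 = 8.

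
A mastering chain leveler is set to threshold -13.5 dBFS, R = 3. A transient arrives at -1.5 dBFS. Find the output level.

The input is 12 dB above the -13.5 dBFS threshold.
At 3:1 the overshoot is divided by 3, leaving 4 dB above threshold.
Output = -13.5 + 4 = -9.5 dBFS.

-9.5 dBFS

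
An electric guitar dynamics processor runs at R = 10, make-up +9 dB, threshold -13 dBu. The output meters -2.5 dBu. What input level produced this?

2 dBu

Stripping the +9 dB make-up gives -11.5 dBu at the gain stage.
The compressed level sits -11.5 − (-13) = 1.5 dB over threshold.
Input overshoot = R × output overshoot = 15 dB → input = -13 + 15 = 2 dBu.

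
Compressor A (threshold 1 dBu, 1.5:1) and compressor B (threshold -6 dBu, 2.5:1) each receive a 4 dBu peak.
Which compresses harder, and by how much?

B, by 5 dB

A: 3 dB over, compressed to 2 dB over, so 1 dB of GR.
B: 10 dB over, compressed to 4 dB over, so 6 dB of GR.
B applies 5 dB more gain reduction.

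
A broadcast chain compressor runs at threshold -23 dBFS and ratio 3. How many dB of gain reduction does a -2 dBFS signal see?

The signal is 21 dB above threshold.
After 3:1 compression the overshoot becomes 21/3 = 7 dB.
So the signal is attenuated by 21 − 7 = 14 dB.

14 dB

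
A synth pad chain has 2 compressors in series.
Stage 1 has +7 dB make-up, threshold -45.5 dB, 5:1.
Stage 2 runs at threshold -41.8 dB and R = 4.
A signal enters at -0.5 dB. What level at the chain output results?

Stage 1: 45 dB above -45.5 dB, reduced 5:1 to 9 dB above → -36.5 dB; +7 dB make-up → -29.5 dB.
Stage 2: -29.5 dB is 12.3 dB over -41.8 dB; at 4:1 that becomes 3.075 dB over, giving -38.725 dB.

-38.725 dB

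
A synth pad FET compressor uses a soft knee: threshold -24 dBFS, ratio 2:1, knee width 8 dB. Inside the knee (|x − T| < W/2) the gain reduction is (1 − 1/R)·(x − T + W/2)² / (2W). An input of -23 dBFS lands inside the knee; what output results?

-23.78125 dBFS

x − T + W/2 = -23 − (-24) + 4 = 5.
GR = (1 − 1/2) × 5² / 16 = 0.5 × 25 / 16 = 0.78125 dB.
Output = -23 − 0.78125 = -23.78125 dBFS.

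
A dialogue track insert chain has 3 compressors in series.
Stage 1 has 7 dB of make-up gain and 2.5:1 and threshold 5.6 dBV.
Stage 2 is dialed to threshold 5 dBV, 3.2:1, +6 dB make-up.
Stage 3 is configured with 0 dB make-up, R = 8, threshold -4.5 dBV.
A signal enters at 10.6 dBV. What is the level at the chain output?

Stage 1: overshoot 5 dB → 5/2.5 = 2 dB → 7.6 dBV; +7 dB make-up → 14.6 dBV.
Stage 2: 14.6 dBV is 9.6 dB over 5 dBV; at 3.2:1 that becomes 3 dB over, giving 8 dBV; +6 dB make-up → 14 dBV.
Stage 3: 18.5 dB above -4.5 dBV, reduced 8:1 to 2.3125 dB above → -2.1875 dBV.

-2.1875 dBV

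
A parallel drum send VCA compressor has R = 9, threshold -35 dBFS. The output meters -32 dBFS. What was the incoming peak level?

-8 dBFS

That's 3 dB above the -35 dBFS threshold.
Undo the ratio: input overshoot = 3 × 9 = 27 dB, giving input = -8 dBFS.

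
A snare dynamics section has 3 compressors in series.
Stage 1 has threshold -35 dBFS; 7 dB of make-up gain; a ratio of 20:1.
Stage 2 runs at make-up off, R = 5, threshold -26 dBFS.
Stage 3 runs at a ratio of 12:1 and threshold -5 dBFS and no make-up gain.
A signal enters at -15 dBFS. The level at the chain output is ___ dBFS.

-27 dBFS

Stage 1: -15 dBFS is 20 dB over -35 dBFS; at 20:1 that becomes 1 dB over, giving -34 dBFS; +7 dB make-up → -27 dBFS.
Stage 2: -27 dBFS ≤ -26 dBFS, so stage 2 doesn't engage; output -27 dBFS.
Stage 3: below threshold (-27 ≤ -5); passes unchanged; output -27 dBFS.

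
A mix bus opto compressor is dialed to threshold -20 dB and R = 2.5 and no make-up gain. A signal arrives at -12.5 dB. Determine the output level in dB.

-12.5 dB sits 7.5 dB over threshold.
The 7.5 dB excess becomes 3 dB after 2.5:1 reduction.
So the level is -20 + 3 = -17 dB.

-17 dB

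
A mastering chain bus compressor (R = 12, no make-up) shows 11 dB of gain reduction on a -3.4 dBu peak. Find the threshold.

-15.4 dBu

Input is 12 dB above T (since output overshoot × R = input overshoot: (-14.4 − T)·12 = -3.4 − T gives T = -15.4 dBu).
Check: -15.4 + (-3.4 − (-15.4))/12 = -15.4 + 1 = -14.4 dBu. ✓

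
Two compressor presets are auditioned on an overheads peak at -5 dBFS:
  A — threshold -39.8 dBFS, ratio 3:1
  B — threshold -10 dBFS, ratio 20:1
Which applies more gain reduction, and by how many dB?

A, by 18.45 dB

A: 34.8 dB over, compressed to 11.6 dB over, so 23.2 dB of GR.
B: 5 dB over, compressed to 0.25 dB over, so 4.75 dB of GR.
A reduces 18.45 dB more.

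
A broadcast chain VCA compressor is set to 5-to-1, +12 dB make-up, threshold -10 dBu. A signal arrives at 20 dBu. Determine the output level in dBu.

The input is 30 dB above the -10 dBu threshold.
At 5:1 the overshoot is divided by 5, leaving 6 dB above threshold.
So the level is -10 + 6 = -4 dBu; make-up adds 12 dB, giving 8 dBu.

8 dBu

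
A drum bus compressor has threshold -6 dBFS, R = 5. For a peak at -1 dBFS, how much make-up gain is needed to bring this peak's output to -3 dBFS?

2 dB

The peak compresses to -6 + 5/5 = -5 dBFS.
To reach -3 dBFS requires -3 − (-5) = 2 dB of make-up.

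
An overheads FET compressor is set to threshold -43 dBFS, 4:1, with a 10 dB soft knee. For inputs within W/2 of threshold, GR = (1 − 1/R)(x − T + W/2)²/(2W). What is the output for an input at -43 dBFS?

-43.9375 dBFS

x − T + W/2 = -43 − (-43) + 5 = 5.
GR = (1 − 1/4) × 5² / 20 = 0.75 × 25 / 20 = 0.9375 dB.
Output = -43 − 0.9375 = -43.9375 dBFS.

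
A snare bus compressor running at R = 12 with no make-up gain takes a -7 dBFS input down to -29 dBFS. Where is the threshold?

Gain reduction = -7 − (-29) = 22 dB; output overshoot = GR / (R − 1) = 22 / 11 = 2 dB.
Threshold = output − output overshoot = -29 − 2 = -31 dBFS.

-31 dBFS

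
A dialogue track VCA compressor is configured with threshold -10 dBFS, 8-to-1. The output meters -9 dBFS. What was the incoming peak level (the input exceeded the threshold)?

-2 dBFS

Post-compression overshoot = -9 − (-10) = 1 dB.
Input overshoot = R × output overshoot = 8 dB → input = -10 + 8 = -2 dBFS.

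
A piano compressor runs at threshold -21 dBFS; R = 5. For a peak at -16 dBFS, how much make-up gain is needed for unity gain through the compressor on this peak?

4 dB

Overshoot 5 dB → 5/5 = 1 dB after compression, so the compressed level is -21 + 1 = -20 dBFS.
Make-up = target − compressed = -16 − (-20) = 4 dB.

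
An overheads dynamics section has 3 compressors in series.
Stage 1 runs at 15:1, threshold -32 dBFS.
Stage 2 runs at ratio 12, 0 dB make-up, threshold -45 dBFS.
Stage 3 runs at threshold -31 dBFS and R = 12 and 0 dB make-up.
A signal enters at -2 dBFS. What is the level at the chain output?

Stage 1: -2 dBFS is 30 dB over -32 dBFS; at 15:1 that becomes 2 dB over, giving -30 dBFS.
Stage 2: -30 dBFS is 15 dB over -45 dBFS; at 12:1 that becomes 1.25 dB over, giving -43.75 dBFS.
Stage 3: below threshold (-43.75 ≤ -31); passes unchanged; output -43.75 dBFS.

-43.75 dBFS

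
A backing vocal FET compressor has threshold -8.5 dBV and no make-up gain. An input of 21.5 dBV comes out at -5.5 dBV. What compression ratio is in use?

10:1

Input overshoot = 21.5 − (-8.5) = 30 dB; output overshoot = -5.5 − (-8.5) = 3 dB.
Ratio = 30 / 3 = 10.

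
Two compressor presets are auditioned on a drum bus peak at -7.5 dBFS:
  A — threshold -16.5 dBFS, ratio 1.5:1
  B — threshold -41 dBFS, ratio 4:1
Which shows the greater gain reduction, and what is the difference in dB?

A: 9 dB over, compressed to 6 dB over, so 3 dB of GR.
B: 33.5 dB over, compressed to 8.375 dB over, so 25.125 dB of GR.
Difference: 22.125 dB in favour of B.

B, by 22.125 dB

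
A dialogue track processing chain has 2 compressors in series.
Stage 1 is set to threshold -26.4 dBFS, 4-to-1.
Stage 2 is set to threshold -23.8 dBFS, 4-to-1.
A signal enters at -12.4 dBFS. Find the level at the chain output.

-23.575 dBFS

Stage 1: -12.4 dBFS is 14 dB over -26.4 dBFS; at 4:1 that becomes 3.5 dB over, giving -22.9 dBFS.
Stage 2: overshoot 0.9 dB → 0.9/4 = 0.225 dB → -23.575 dBFS.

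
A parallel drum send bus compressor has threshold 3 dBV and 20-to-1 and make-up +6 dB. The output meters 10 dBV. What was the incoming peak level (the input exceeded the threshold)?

Remove make-up: 10 − 6 = 4 dBV.
The compressed level sits 4 − 3 = 1 dB over threshold.
Input overshoot = R × output overshoot = 20 dB → input = 3 + 20 = 23 dBV.

23 dBV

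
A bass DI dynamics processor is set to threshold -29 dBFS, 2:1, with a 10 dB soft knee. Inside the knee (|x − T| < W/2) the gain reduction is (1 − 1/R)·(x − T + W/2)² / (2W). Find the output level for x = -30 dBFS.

x − T + W/2 = -30 − (-29) + 5 = 4.
GR = (1 − 1/2) × 4² / 20 = 0.5 × 16 / 20 = 0.4 dB.
Output = -30 − 0.4 = -30.4 dBFS.

-30.4 dBFS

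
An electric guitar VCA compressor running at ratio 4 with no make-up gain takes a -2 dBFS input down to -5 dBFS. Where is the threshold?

-6 dBFS

Gain reduction = -2 − (-5) = 3 dB; output overshoot = GR / (R − 1) = 3 / 3 = 1 dB.
Threshold = output − output overshoot = -5 − 1 = -6 dBFS.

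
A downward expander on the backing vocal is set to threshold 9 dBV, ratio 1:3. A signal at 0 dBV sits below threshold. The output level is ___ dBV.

-18 dBV

Undershoot = 9 − 0 = 9 dB.
At 1:3, that expands to 27 dB under threshold.
Output = 9 − 27 = -18 dBV.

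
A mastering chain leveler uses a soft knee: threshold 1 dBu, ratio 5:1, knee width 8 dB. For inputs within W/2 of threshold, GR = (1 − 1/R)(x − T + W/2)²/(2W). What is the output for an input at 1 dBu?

x − T + W/2 = 1 − 1 + 4 = 4.
GR = (1 − 1/5) × 4² / 16 = 0.8 × 16 / 16 = 0.8 dB.
Output = 1 − 0.8 = 0.2 dBu.

0.2 dBu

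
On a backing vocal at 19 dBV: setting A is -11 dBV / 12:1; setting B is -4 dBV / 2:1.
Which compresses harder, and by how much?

A, by 16 dB

A: 30 dB over, compressed to 2.5 dB over, so 27.5 dB of GR.
B: 23 dB over, compressed to 11.5 dB over, so 11.5 dB of GR.
A applies 16 dB more gain reduction.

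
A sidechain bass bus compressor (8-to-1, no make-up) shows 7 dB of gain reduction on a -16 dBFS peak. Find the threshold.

Let T be the threshold. Output overshoot = (input overshoot)/R, so -23 − T = (-16 − T)/8.
8·(-23 − T) = -16 − T → 7·T = -184 − (-16) = -168.
T = -168/7 = -24 dBFS.

-24 dBFS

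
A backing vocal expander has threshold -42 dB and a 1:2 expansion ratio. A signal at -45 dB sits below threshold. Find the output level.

Below threshold, a 1:2 expander applies gain = (2−1)×(T − x) of attenuation.
(2−1) × 3 = 3 dB, so output = -45 − 3 = -48 dB.

-48 dB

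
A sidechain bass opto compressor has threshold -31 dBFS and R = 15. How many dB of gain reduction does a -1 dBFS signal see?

-1 dBFS exceeds the threshold by 30 dB.
At 15:1, output sits 30/15 = 2 dB above threshold.
So the signal is attenuated by 30 − 2 = 28 dB.

28 dB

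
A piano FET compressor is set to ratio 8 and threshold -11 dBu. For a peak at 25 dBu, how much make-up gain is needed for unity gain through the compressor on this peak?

31.5 dB

Without make-up, output = threshold + overshoot/8 = -11 + 4.5 = -6.5 dBu.
Gap to target: 31.5 dB.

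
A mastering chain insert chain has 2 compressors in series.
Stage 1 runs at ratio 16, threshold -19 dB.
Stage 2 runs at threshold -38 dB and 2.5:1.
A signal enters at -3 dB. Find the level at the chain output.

-30 dB

Stage 1: -3 dB is 16 dB over -19 dB; at 16:1 that becomes 1 dB over, giving -18 dB.
Stage 2: overshoot 20 dB → 20/2.5 = 8 dB → -30 dB.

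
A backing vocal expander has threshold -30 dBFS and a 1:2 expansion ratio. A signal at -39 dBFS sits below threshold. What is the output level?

-48 dBFS

The input is 9 dB below the -30 dBFS threshold.
A 1:2 expander multiplies undershoot by 2: 9 × 2 = 18 dB below threshold.
Output = -30 − 18 = -48 dBFS.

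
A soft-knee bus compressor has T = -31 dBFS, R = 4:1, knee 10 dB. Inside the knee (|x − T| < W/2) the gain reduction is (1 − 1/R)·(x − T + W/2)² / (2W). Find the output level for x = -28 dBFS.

-30.4 dBFS

x − T + W/2 = -28 − (-31) + 5 = 8.
GR = (1 − 1/4) × 8² / 20 = 0.75 × 64 / 20 = 2.4 dB.
Output = -28 − 2.4 = -30.4 dBFS.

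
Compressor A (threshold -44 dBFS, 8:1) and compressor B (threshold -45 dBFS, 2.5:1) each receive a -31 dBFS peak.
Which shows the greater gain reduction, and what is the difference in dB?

A, by 2.975 dB

A: GR = 13 − 13/8 = 11.375 dB.
B: GR = 14 − 14/2.5 = 8.4 dB.
A reduces 2.975 dB more.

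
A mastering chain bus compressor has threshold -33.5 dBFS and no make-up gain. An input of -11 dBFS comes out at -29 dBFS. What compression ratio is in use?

5:1

Input overshoot = -11 − (-33.5) = 22.5 dB; output overshoot = -29 − (-33.5) = 4.5 dB.
Ratio = 22.5 / 4.5 = 5.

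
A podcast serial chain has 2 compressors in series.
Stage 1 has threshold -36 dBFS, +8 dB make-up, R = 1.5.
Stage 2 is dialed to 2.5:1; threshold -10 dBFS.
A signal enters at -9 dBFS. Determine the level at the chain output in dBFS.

-10 dBFS

Stage 1: 27 dB above -36 dBFS, reduced 1.5:1 to 18 dB above → -18 dBFS; +8 dB make-up → -10 dBFS.
Stage 2: below threshold (-10 ≤ -10); passes unchanged; output -10 dBFS.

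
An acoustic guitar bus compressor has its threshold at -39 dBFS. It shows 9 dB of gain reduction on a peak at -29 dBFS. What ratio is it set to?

10:1

Input overshoot = -29 − (-39) = 10 dB.
Output overshoot = 10 − 9 = 1 dB.
Ratio = input overshoot / output overshoot = 10 / 1 = 10.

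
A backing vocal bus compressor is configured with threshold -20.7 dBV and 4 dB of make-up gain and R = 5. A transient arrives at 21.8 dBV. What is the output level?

-8.2 dBV

The input is 42.5 dB above the -20.7 dBV threshold.
The 42.5 dB excess becomes 8.5 dB after 5:1 reduction.
Output = -20.7 + 8.5 = -12.2 dBV; make-up adds 4 dB, giving -8.2 dBV.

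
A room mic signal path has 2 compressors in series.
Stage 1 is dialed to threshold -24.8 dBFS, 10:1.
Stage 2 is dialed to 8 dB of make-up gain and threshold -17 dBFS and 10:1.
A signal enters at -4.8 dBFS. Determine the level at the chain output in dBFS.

-14.8 dBFS

Stage 1: 20 dB above -24.8 dBFS, reduced 10:1 to 2 dB above → -22.8 dBFS.
Stage 2: -22.8 dBFS is at or below the -17 dBFS threshold — no compression; make-up brings it to -14.8 dBFS.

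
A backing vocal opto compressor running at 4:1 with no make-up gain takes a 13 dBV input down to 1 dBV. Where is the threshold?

-3 dBV

Input is 16 dB above T (since output overshoot × R = input overshoot: (1 − T)·4 = 13 − T gives T = -3 dBV).
Check: -3 + (13 − (-3))/4 = -3 + 4 = 1 dBV. ✓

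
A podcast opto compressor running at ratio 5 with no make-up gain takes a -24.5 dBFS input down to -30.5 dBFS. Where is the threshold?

Gain reduction = -24.5 − (-30.5) = 6 dB; output overshoot = GR / (R − 1) = 6 / 4 = 1.5 dB.
Threshold = output − output overshoot = -30.5 − 1.5 = -32 dBFS.

-32 dBFS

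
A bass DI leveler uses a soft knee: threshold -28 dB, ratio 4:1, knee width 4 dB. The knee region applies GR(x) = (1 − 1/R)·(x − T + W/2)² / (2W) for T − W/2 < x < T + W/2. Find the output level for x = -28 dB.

x − T + W/2 = -28 − (-28) + 2 = 2.
GR = (1 − 1/4) × 2² / 8 = 0.75 × 4 / 8 = 0.375 dB.
Output = -28 − 0.375 = -28.375 dB.

-28.375 dB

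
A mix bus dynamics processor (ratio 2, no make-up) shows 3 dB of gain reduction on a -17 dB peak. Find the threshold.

Let T be the threshold. Output overshoot = (input overshoot)/R, so -20 − T = (-17 − T)/2.
2·(-20 − T) = -17 − T → 1·T = -40 − (-17) = -23.
T = -23/1 = -23 dB.

-23 dB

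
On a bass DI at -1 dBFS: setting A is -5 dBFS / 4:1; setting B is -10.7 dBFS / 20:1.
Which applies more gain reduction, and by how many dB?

A: GR = 4 − 4/4 = 3 dB.
B: GR = 9.7 − 9.7/20 = 9.215 dB.
Difference: 6.215 dB in favour of B.

B, by 6.215 dB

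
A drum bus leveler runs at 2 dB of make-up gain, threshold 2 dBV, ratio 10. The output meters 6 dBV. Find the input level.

22 dBV

Before make-up, the level was 6 − 2 = 4 dBV.
Post-compression overshoot = 4 − 2 = 2 dB.
Input overshoot = R × output overshoot = 20 dB → input = 2 + 20 = 22 dBV.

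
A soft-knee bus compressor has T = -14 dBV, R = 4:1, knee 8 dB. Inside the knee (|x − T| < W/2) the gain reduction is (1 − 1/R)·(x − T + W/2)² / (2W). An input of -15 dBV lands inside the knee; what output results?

x − T + W/2 = -15 − (-14) + 4 = 3.
GR = (1 − 1/4) × 3² / 16 = 0.75 × 9 / 16 = 0.421875 dB.
Output = -15 − 0.421875 = -15.421875 dBV.

-15.421875 dBV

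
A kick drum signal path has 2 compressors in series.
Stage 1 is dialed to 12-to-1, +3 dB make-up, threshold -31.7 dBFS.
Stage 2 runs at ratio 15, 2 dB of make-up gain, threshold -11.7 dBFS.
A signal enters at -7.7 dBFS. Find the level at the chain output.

Stage 1: 24 dB above -31.7 dBFS, reduced 12:1 to 2 dB above → -29.7 dBFS; +3 dB make-up → -26.7 dBFS.
Stage 2: -26.7 dBFS ≤ -11.7 dBFS, so stage 2 doesn't engage; make-up brings it to -24.7 dBFS.

-24.7 dBFS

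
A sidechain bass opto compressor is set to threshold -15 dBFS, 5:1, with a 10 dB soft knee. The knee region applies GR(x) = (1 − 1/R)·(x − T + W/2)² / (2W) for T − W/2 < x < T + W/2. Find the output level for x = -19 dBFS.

x − T + W/2 = -19 − (-15) + 5 = 1.
GR = (1 − 1/5) × 1² / 20 = 0.8 × 1 / 20 = 0.04 dB.
Output = -19 − 0.04 = -19.04 dBFS.

-19.04 dBFS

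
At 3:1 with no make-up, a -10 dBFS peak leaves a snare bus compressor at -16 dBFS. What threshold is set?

-19 dBFS

Input is 9 dB above T (since output overshoot × R = input overshoot: (-16 − T)·3 = -10 − T gives T = -19 dBFS).
Check: -19 + (-10 − (-19))/3 = -19 + 3 = -16 dBFS. ✓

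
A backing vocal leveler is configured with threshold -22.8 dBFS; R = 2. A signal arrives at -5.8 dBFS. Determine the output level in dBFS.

-14.3 dBFS

-5.8 dBFS sits 17 dB over threshold.
The 17 dB excess becomes 8.5 dB after 2:1 reduction.
Output = -22.8 + 8.5 = -14.3 dBFS.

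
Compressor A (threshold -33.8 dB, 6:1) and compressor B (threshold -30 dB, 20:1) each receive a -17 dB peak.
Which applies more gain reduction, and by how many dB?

A, by 1.65 dB

A: overshoot 16.8 dB → output overshoot 2.8 dB → GR 14 dB.
B: overshoot 13 dB → output overshoot 0.65 dB → GR 12.35 dB.
Difference: 1.65 dB in favour of A.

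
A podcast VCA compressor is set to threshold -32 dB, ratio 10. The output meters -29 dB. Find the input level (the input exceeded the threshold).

-2 dB

The compressed level sits -29 − (-32) = 3 dB over threshold.
Before 10:1 compression the overshoot was 3 × 10 = 30 dB, so input = -32 + 30 = -2 dB.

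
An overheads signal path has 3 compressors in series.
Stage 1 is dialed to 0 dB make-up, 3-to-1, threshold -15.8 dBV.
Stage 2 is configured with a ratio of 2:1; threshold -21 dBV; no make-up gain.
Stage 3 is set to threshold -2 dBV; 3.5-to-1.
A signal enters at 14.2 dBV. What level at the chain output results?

Stage 1: 30 dB above -15.8 dBV, reduced 3:1 to 10 dB above → -5.8 dBV.
Stage 2: overshoot 15.2 dB → 15.2/2 = 7.6 dB → -13.4 dBV.
Stage 3: below threshold (-13.4 ≤ -2); passes unchanged; output -13.4 dBV.

-13.4 dBV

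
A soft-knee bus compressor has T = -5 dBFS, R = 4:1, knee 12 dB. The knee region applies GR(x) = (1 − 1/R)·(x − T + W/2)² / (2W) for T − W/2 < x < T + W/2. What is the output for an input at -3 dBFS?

-5 dBFS

x − T + W/2 = -3 − (-5) + 6 = 8.
GR = (1 − 1/4) × 8² / 24 = 0.75 × 64 / 24 = 2 dB.
Output = -3 − 2 = -5 dBFS.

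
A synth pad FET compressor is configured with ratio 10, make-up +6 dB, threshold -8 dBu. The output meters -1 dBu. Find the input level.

2 dBu

Stripping the +6 dB make-up gives -7 dBu at the gain stage.
The compressed level sits -7 − (-8) = 1 dB over threshold.
Input overshoot = R × output overshoot = 10 dB → input = -8 + 10 = 2 dBu.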